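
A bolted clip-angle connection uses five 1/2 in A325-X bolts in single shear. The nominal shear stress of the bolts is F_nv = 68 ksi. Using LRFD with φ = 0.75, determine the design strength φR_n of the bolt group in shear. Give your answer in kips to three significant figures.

50.1 kips

A_b = π × 0.5² / 4 = 0.1963 in².
R_n = F_nv · A_b · n · n_s = 68 × 0.1963 × 5 × 1 = 66.76 kips.
Design strength φR_n = 0.75 × 66.76 = 50.1 kips.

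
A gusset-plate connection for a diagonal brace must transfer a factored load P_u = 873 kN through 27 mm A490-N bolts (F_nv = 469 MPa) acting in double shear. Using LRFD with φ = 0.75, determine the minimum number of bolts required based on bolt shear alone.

A_b = π·27²/4 = 572.6 mm².
Per-bolt design strength φR_n = 0.75 × 469 × 572.6 × 2 / 1000 = 402.8 kN.
n ≥ 873 / 402.8 = 2.167 → use 3 bolts.

3 bolts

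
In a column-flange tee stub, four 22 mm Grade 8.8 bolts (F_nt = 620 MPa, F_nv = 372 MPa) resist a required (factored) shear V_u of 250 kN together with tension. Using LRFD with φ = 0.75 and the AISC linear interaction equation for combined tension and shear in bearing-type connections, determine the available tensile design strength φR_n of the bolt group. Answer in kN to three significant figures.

A_b = π·22²/4 = 380.1 mm²; f_rv = 250 × 1000 / (4 × 380.1) = 164.4 MPa.
F'_nt = 1.3 F_nt − (F_nt / φF_nv) f_rv = 1.3·620 − (620/(0.75·372))·164.4 = 440.6 MPa, capped at F_nt → F'_nt = 440.6 MPa.
R_n = F'_nt · A_b · n = 440.6 × 380.1 × 4 / 1000 = 670 kN.
Design strength φR_n = 0.75 × 670 = 502 kN.

502 kN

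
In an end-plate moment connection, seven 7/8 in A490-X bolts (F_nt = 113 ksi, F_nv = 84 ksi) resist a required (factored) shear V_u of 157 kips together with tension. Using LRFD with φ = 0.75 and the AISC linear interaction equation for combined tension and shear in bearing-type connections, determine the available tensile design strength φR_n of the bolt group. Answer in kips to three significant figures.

A_b = π·0.875²/4 = 0.6013 in²; f_rv = 157 / (7 × 0.6013) = 37.3 ksi.
F'_nt = 1.3 F_nt − (F_nt / φF_nv) f_rv = 1.3·113 − (113/(0.75·84))·37.3 = 80 ksi, capped at F_nt → F'_nt = 80 ksi.
R_n = F'_nt · A_b · n = 80 × 0.6013 × 7 = 336.7 kips.
Design strength φR_n = 0.75 × 336.7 = 253 kips.

253 kips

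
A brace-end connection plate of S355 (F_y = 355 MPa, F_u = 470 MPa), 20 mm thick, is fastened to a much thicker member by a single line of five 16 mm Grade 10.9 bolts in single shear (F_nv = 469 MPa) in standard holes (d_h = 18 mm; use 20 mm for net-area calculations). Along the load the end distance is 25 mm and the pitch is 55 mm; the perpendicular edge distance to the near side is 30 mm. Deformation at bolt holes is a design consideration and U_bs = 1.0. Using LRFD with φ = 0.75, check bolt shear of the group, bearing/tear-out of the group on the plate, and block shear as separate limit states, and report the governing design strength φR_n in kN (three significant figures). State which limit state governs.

Bolt shear: A_b = π·16²/4 = 201.1 mm²; R_n = 469 × 201.1 × 5 × 1 / 1000 = 471.5 kN → 0.75 × 471.5 = 354 kN.
Bearing: edge l_c = 16, r_n = 180.5 kN; interior l_c = 37, r_n = 361 kN; R_n = 180.5 + 4·361 = 1624 kN → 1220 kN.
Block shear: A_gv = 4900, A_nv = 3100, A_nt = 400 mm²; R_n = min(0.6F_uA_nv, 0.6F_yA_gv) + U_bs·F_u·A_nt = 1062 kN → 797 kN.
Bolt shear governs: 354 kN.

354 kN (bolt shear governs)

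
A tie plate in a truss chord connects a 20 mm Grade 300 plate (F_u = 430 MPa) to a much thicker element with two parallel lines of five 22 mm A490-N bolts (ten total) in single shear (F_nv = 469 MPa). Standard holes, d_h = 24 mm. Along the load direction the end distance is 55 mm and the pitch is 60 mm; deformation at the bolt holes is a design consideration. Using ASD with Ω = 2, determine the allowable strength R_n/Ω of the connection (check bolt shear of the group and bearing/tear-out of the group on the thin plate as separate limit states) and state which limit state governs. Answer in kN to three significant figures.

Bolt shear: A_b = π·22²/4 = 380.1 mm²; R_n = 469 × 380.1 × 10 × 1 / 1000 = 1783 kN → 1783 / 2 = 891 kN.
Bearing (1.2 l_c t F_u ≤ 2.4 d t F_u): upper limit = 2.4·22·20·430 / 1000 = 454.1 kN.
  Edge l_c = 55 − 24/2 = 43 → r_n = 443.8 kN; interior l_c = 60 − 24 = 36 → r_n = 371.5 kN.
  R_n,bearing = 2·443.8 + 8·371.5 = 3860 kN → 3860 / 2 = 1930 kN.
Bolt shear governs: 891 kN.

891 kN (bolt shear governs)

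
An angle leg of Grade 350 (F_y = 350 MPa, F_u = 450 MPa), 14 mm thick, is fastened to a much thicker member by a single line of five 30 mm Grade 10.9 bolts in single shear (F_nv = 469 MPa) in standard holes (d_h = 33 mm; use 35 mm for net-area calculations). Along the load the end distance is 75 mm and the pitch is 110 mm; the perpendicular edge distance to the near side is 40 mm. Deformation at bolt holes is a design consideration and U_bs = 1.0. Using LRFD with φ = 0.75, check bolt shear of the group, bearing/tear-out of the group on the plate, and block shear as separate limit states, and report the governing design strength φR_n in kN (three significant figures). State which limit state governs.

1120 kN (block shear governs)

Bolt shear: A_b = π·30²/4 = 706.9 mm²; R_n = 469 × 706.9 × 5 × 1 / 1000 = 1658 kN → 0.75 × 1658 = 1240 kN.
Bearing: edge l_c = 58.5, r_n = 442.3 kN; interior l_c = 77, r_n = 453.6 kN; R_n = 442.3 + 4·453.6 = 2257 kN → 1690 kN.
Block shear: A_gv = 7210, A_nv = 5005, A_nt = 315 mm²; R_n = min(0.6F_uA_nv, 0.6F_yA_gv) + U_bs·F_u·A_nt = 1493 kN → 1120 kN.
Block shear governs: 1120 kN.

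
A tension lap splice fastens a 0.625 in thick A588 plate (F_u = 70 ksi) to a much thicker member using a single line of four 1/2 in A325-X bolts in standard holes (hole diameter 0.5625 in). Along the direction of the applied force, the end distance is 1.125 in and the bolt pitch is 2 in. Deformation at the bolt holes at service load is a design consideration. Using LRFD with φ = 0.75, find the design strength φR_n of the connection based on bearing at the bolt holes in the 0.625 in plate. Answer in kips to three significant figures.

Per bolt r_n = 1.2 l_c t F_u ≤ 2.4 d t F_u; upper limit = 2.4 × 0.5 × 0.625 × 70 = 52.5 kips.
Edge bolt: l_c = 1.125 − 0.5625/2 = 0.8438 in → 1.2 × 0.8438 × 0.625 × 70 = 44.3 → r_n = 44.3 kips.
Interior bolts: l_c = 2 − 0.5625 = 1.438 in → 1.2 × 1.438 × 0.625 × 70 = 75.47 → r_n = 52.5 kips.
R_n = 1 × 44.3 + 3 × 52.5 = 201.8 kips.
Design strength φR_n = 0.75 × 201.8 = 151 kips.

151 kips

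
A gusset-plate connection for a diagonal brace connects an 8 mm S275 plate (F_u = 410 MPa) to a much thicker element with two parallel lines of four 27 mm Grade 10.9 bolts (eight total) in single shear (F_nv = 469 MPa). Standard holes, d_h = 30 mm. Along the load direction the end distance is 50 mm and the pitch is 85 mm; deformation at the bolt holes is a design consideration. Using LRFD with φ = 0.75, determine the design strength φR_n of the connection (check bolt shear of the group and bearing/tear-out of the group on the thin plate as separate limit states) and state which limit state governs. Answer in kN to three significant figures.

1160 kN (bearing governs)

Bolt shear: A_b = π·27²/4 = 572.6 mm²; R_n = 469 × 572.6 × 8 × 1 / 1000 = 2148 kN → 0.75 × 2148 = 1610 kN.
Bearing (1.2 l_c t F_u ≤ 2.4 d t F_u): upper limit = 2.4·27·8·410 / 1000 = 212.5 kN.
  Edge l_c = 50 − 30/2 = 35 → r_n = 137.8 kN; interior l_c = 85 − 30 = 55 → r_n = 212.5 kN.
  R_n,bearing = 2·137.8 + 6·212.5 = 1551 kN → 0.75 × 1551 = 1160 kN.
Bearing governs: 1160 kN.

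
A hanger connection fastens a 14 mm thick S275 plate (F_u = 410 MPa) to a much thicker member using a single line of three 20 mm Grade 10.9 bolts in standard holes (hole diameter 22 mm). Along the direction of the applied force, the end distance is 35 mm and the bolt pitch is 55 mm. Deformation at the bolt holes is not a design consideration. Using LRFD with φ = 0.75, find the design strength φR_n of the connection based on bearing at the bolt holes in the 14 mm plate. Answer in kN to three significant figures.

581 kN

Per bolt r_n = 1.5 l_c t F_u ≤ 3.0 d t F_u; upper limit = 3.0 × 20 × 14 × 410 / 1000 = 344.4 kN.
Edge bolt: l_c = 35 − 22/2 = 24 mm → 1.5 × 24 × 14 × 410 / 1000 = 206.6 → r_n = 206.6 kN.
Interior bolts: l_c = 55 − 22 = 33 mm → 1.5 × 33 × 14 × 410 / 1000 = 284.1 → r_n = 284.1 kN.
R_n = 1 × 206.6 + 2 × 284.1 = 774.9 kN.
Design strength φR_n = 0.75 × 774.9 = 581 kN.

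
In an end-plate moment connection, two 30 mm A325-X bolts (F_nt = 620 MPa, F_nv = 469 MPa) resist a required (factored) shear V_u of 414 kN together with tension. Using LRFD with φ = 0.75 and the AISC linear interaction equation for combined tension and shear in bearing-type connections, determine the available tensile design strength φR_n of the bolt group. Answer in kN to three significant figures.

A_b = π·30²/4 = 706.9 mm²; f_rv = 414 × 1000 / (2 × 706.9) = 292.8 MPa.
F'_nt = 1.3 F_nt − (F_nt / φF_nv) f_rv = 1.3·620 − (620/(0.75·469))·292.8 = 289.8 MPa, capped at F_nt → F'_nt = 289.8 MPa.
R_n = F'_nt · A_b · n = 289.8 × 706.9 × 2 / 1000 = 409.7 kN.
Design strength φR_n = 0.75 × 409.7 = 307 kN.

307 kN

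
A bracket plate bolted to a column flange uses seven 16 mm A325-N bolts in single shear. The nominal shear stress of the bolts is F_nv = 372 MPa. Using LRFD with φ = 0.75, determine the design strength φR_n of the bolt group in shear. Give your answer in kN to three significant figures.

393 kN

A_b = π × 16² / 4 = 201.1 mm².
R_n = F_nv · A_b · n · n_s = 372 × 201.1 × 7 × 1 / 1000 = 523.6 kN.
Design strength φR_n = 0.75 × 523.6 = 393 kN.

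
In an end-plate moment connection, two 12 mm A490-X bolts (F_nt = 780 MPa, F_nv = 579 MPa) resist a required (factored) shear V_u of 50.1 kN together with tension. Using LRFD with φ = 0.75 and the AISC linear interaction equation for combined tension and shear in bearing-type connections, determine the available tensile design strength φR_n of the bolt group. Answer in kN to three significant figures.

A_b = π·12²/4 = 113.1 mm²; f_rv = 50.1 × 1000 / (2 × 113.1) = 221.5 MPa.
F'_nt = 1.3 F_nt − (F_nt / φF_nv) f_rv = 1.3·780 − (780/(0.75·579))·221.5 = 616.2 MPa, capped at F_nt → F'_nt = 616.2 MPa.
R_n = F'_nt · A_b · n = 616.2 × 113.1 × 2 / 1000 = 139.4 kN.
Design strength φR_n = 0.75 × 139.4 = 105 kN.

105 kN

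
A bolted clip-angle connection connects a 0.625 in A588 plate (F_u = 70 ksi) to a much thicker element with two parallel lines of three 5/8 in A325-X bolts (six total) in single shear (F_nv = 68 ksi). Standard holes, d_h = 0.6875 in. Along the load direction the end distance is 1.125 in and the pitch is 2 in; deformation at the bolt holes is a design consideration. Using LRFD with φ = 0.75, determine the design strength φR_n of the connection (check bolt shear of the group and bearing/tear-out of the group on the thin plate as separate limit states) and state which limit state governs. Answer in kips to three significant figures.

93.9 kips (bolt shear governs)

Bolt shear: A_b = π·0.625²/4 = 0.3068 in²; R_n = 68 × 0.3068 × 6 × 1 = 125.2 kips → 0.75 × 125.2 = 93.9 kips.
Bearing (1.2 l_c t F_u ≤ 2.4 d t F_u): upper limit = 2.4·0.625·0.625·70 = 65.62 kips.
  Edge l_c = 1.125 − 0.6875/2 = 0.7812 → r_n = 41.02 kips; interior l_c = 2 − 0.6875 = 1.312 → r_n = 65.62 kips.
  R_n,bearing = 2·41.02 + 4·65.62 = 344.5 kips → 0.75 × 344.5 = 258 kips.
Bolt shear governs: 93.9 kips.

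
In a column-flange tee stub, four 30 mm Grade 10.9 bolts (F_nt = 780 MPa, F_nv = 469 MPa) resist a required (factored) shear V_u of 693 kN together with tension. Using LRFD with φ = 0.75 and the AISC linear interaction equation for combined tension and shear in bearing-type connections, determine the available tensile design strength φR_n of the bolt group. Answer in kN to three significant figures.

A_b = π·30²/4 = 706.9 mm²; f_rv = 693 × 1000 / (4 × 706.9) = 245.1 MPa.
F'_nt = 1.3 F_nt − (F_nt / φF_nv) f_rv = 1.3·780 − (780/(0.75·469))·245.1 = 470.5 MPa, capped at F_nt → F'_nt = 470.5 MPa.
R_n = F'_nt · A_b · n = 470.5 × 706.9 × 4 / 1000 = 1330 kN.
Design strength φR_n = 0.75 × 1330 = 998 kN.

998 kN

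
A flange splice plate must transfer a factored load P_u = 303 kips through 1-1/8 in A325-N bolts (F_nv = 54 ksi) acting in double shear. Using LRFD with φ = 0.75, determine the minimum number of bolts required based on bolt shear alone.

4 bolts

A_b = π·1.125²/4 = 0.994 in².
Per-bolt design strength φR_n = 0.75 × 54 × 0.994 × 2 = 80.52 kips.
n ≥ 303 / 80.52 = 3.763 → use 4 bolts.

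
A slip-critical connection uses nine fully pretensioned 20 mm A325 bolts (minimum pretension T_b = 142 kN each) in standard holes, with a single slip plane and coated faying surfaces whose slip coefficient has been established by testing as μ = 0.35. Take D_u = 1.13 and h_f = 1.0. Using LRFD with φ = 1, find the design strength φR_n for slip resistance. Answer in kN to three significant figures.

505 kN

R_n = μ · D_u · h_f · T_b · n_s · n_b = 0.35 × 1.13 × 1.0 × 142 × 1 × 9 = 505.4 kN.
Design strength φR_n = 1 × 505.4 = 505 kN.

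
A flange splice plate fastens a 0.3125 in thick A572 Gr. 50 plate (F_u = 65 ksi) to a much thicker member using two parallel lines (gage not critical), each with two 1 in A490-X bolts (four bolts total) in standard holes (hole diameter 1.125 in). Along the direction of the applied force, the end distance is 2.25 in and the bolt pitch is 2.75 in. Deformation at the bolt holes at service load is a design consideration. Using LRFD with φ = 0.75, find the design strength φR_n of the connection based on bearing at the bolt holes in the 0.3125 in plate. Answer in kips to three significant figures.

121 kips

Per bolt r_n = 1.2 l_c t F_u ≤ 2.4 d t F_u; upper limit = 2.4 × 1 × 0.3125 × 65 = 48.75 kips.
Edge bolt: l_c = 2.25 − 1.125/2 = 1.688 in → 1.2 × 1.688 × 0.3125 × 65 = 41.13 → r_n = 41.13 kips.
Interior bolts: l_c = 2.75 − 1.125 = 1.625 in → 1.2 × 1.625 × 0.3125 × 65 = 39.61 → r_n = 39.61 kips.
R_n = 2 × 41.13 + 2 × 39.61 = 161.5 kips.
Design strength φR_n = 0.75 × 161.5 = 121 kips.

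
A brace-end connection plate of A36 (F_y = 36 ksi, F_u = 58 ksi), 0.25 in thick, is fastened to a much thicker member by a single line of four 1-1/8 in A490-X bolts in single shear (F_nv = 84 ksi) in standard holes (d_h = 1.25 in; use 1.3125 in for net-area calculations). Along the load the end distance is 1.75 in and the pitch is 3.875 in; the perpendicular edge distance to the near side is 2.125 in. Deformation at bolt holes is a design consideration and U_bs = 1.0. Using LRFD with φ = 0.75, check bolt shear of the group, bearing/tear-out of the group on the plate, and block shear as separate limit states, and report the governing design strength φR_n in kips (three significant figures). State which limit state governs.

Bolt shear: A_b = π·1.125²/4 = 0.994 in²; R_n = 84 × 0.994 × 4 × 1 = 334 kips → 0.75 × 334 = 250 kips.
Bearing: edge l_c = 1.125, r_n = 19.57 kips; interior l_c = 2.625, r_n = 39.15 kips; R_n = 19.57 + 3·39.15 = 137 kips → 103 kips.
Block shear: A_gv = 3.344, A_nv = 2.195, A_nt = 0.3672 in²; R_n = min(0.6F_uA_nv, 0.6F_yA_gv) + U_bs·F_u·A_nt = 93.52 kips → 70.1 kips.
Block shear governs: 70.1 kips.

70.1 kips (block shear governs)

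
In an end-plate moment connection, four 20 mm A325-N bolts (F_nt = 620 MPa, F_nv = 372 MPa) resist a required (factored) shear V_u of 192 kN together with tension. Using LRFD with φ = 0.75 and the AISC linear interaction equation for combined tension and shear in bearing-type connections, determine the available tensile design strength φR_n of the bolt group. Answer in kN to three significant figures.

440 kN

A_b = π·20²/4 = 314.2 mm²; f_rv = 192 × 1000 / (4 × 314.2) = 152.8 MPa.
F'_nt = 1.3 F_nt − (F_nt / φF_nv) f_rv = 1.3·620 − (620/(0.75·372))·152.8 = 466.5 MPa, capped at F_nt → F'_nt = 466.5 MPa.
R_n = F'_nt · A_b · n = 466.5 × 314.2 × 4 / 1000 = 586.2 kN.
Design strength φR_n = 0.75 × 586.2 = 440 kN.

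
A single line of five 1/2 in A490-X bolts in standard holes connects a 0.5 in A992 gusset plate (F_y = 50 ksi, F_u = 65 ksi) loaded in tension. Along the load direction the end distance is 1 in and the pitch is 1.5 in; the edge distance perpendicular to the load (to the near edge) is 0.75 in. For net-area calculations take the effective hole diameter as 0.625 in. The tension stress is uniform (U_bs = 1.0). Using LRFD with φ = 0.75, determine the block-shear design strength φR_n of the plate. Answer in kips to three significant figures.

71.9 kips

Shear plane L_v = 1 + 4·1.5 = 7 in; A_gv = 7 × 0.5 = 3.5 in².
A_nv = (7 − 4.5·0.625) × 0.5 = 2.094 in².
A_nt = (0.75 − 0.5·0.625) × 0.5 = 0.2188 in².
0.6 F_u A_nv = 81.66 kips; 0.6 F_y A_gv = 105 kips → shear rupture governs the shear term.
R_n = 81.66 + 1.0 × 65 × 0.2188 = 95.88 kips.
Design strength φR_n = 0.75 × 95.88 = 71.9 kips.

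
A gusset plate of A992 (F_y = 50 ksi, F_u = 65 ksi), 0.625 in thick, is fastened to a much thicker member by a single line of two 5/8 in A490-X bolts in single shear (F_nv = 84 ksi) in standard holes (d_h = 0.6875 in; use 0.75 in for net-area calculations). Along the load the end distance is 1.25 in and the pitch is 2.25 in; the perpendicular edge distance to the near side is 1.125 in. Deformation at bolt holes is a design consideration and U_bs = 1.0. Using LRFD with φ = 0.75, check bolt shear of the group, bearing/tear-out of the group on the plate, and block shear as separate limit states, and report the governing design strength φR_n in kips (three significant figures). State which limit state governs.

38.7 kips (bolt shear governs)

Bolt shear: A_b = π·0.625²/4 = 0.3068 in²; R_n = 84 × 0.3068 × 2 × 1 = 51.54 kips → 0.75 × 51.54 = 38.7 kips.
Bearing: edge l_c = 0.9062, r_n = 44.18 kips; interior l_c = 1.562, r_n = 60.94 kips; R_n = 44.18 + 1·60.94 = 105.1 kips → 78.8 kips.
Block shear: A_gv = 2.188, A_nv = 1.484, A_nt = 0.4688 in²; R_n = min(0.6F_uA_nv, 0.6F_yA_gv) + U_bs·F_u·A_nt = 88.36 kips → 66.3 kips.
Bolt shear governs: 38.7 kips.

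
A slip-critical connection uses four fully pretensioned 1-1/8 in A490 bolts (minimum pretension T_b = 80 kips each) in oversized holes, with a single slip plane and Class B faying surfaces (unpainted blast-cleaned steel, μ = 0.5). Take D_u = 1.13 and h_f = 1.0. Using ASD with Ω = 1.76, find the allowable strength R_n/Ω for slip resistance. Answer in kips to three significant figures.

103 kips

R_n = μ · D_u · h_f · T_b · n_s · n_b = 0.5 × 1.13 × 1.0 × 80 × 1 × 4 = 180.8 kips.
Allowable strength R_n/Ω = 180.8 / 1.76 = 103 kips.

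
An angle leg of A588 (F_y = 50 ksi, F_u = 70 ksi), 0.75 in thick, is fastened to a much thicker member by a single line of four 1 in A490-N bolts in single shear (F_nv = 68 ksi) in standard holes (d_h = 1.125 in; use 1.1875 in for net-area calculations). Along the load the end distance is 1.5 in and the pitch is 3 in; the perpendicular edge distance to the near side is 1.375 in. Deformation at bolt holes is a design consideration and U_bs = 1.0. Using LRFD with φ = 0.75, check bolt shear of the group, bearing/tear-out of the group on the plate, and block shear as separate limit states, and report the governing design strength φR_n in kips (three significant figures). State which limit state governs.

160 kips (bolt shear governs)

Bolt shear: A_b = π·1²/4 = 0.7854 in²; R_n = 68 × 0.7854 × 4 × 1 = 213.6 kips → 0.75 × 213.6 = 160 kips.
Bearing: edge l_c = 0.9375, r_n = 59.06 kips; interior l_c = 1.875, r_n = 118.1 kips; R_n = 59.06 + 3·118.1 = 413.4 kips → 310 kips.
Block shear: A_gv = 7.875, A_nv = 4.758, A_nt = 0.5859 in²; R_n = min(0.6F_uA_nv, 0.6F_yA_gv) + U_bs·F_u·A_nt = 240.8 kips → 181 kips.
Bolt shear governs: 160 kips.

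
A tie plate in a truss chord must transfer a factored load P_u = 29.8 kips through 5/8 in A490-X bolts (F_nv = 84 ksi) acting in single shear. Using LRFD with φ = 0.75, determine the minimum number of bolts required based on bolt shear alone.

A_b = π·0.625²/4 = 0.3068 in².
Per-bolt design strength φR_n = 0.75 × 84 × 0.3068 × 1 = 19.33 kips.
n ≥ 29.8 / 19.33 = 1.542 → use 2 bolts.

2 bolts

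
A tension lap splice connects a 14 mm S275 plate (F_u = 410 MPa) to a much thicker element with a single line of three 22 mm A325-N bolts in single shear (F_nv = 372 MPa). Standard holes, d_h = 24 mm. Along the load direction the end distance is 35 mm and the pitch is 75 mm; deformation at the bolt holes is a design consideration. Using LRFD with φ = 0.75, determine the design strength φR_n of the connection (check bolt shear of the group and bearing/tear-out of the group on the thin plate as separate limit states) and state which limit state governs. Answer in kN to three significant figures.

Bolt shear: A_b = π·22²/4 = 380.1 mm²; R_n = 372 × 380.1 × 3 × 1 / 1000 = 424.2 kN → 0.75 × 424.2 = 318 kN.
Bearing (1.2 l_c t F_u ≤ 2.4 d t F_u): upper limit = 2.4·22·14·410 / 1000 = 303.1 kN.
  Edge l_c = 35 − 24/2 = 23 → r_n = 158.4 kN; interior l_c = 75 − 24 = 51 → r_n = 303.1 kN.
  R_n,bearing = 1·158.4 + 2·303.1 = 764.6 kN → 0.75 × 764.6 = 573 kN.
Bolt shear governs: 318 kN.

318 kN (bolt shear governs)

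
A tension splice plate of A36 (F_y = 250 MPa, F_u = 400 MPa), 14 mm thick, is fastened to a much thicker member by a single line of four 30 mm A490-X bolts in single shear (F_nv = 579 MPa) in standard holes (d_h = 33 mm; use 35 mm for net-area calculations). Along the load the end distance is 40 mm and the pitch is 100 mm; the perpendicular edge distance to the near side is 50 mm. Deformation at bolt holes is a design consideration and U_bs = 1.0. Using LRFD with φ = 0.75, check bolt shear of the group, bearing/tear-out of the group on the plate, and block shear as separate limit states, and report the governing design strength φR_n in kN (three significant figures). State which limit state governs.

672 kN (block shear governs)

Bolt shear: A_b = π·30²/4 = 706.9 mm²; R_n = 579 × 706.9 × 4 × 1 / 1000 = 1637 kN → 0.75 × 1637 = 1230 kN.
Bearing: edge l_c = 23.5, r_n = 157.9 kN; interior l_c = 67, r_n = 403.2 kN; R_n = 157.9 + 3·403.2 = 1368 kN → 1030 kN.
Block shear: A_gv = 4760, A_nv = 3045, A_nt = 455 mm²; R_n = min(0.6F_uA_nv, 0.6F_yA_gv) + U_bs·F_u·A_nt = 896 kN → 672 kN.
Block shear governs: 672 kN.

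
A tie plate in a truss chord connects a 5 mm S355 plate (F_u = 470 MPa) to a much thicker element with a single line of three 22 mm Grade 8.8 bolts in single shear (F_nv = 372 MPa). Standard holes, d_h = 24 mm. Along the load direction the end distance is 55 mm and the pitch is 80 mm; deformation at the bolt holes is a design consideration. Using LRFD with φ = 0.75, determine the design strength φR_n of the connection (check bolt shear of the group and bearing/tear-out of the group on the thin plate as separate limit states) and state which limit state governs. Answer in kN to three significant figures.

277 kN (bearing governs)

Bolt shear: A_b = π·22²/4 = 380.1 mm²; R_n = 372 × 380.1 × 3 × 1 / 1000 = 424.2 kN → 0.75 × 424.2 = 318 kN.
Bearing (1.2 l_c t F_u ≤ 2.4 d t F_u): upper limit = 2.4·22·5·470 / 1000 = 124.1 kN.
  Edge l_c = 55 − 24/2 = 43 → r_n = 121.3 kN; interior l_c = 80 − 24 = 56 → r_n = 124.1 kN.
  R_n,bearing = 1·121.3 + 2·124.1 = 369.4 kN → 0.75 × 369.4 = 277 kN.
Bearing governs: 277 kN.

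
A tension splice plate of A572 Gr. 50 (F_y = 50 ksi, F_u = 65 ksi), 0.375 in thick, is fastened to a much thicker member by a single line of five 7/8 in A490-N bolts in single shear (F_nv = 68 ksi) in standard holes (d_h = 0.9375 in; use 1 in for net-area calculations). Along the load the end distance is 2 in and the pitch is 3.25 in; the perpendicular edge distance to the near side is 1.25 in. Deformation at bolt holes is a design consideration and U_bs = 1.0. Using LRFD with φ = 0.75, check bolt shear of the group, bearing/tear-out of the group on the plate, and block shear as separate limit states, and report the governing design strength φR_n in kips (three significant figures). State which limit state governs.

Bolt shear: A_b = π·0.875²/4 = 0.6013 in²; R_n = 68 × 0.6013 × 5 × 1 = 204.4 kips → 0.75 × 204.4 = 153 kips.
Bearing: edge l_c = 1.531, r_n = 44.79 kips; interior l_c = 2.312, r_n = 51.19 kips; R_n = 44.79 + 4·51.19 = 249.5 kips → 187 kips.
Block shear: A_gv = 5.625, A_nv = 3.938, A_nt = 0.2812 in²; R_n = min(0.6F_uA_nv, 0.6F_yA_gv) + U_bs·F_u·A_nt = 171.8 kips → 129 kips.
Block shear governs: 129 kips.

129 kips (block shear governs)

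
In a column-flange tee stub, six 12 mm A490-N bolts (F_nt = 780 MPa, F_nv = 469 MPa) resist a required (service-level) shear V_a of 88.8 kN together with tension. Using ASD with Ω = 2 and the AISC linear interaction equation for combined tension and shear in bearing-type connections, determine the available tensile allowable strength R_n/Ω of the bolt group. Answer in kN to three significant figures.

196 kN

A_b = π·12²/4 = 113.1 mm²; f_rv = 88.8 × 1000 / (6 × 113.1) = 130.9 MPa.
F'_nt = 1.3 F_nt − (Ω F_nt / F_nv) f_rv = 1.3·780 − (2·780/469)·130.9 = 578.7 MPa, capped at F_nt → F'_nt = 578.7 MPa.
R_n = F'_nt · A_b · n = 578.7 × 113.1 × 6 / 1000 = 392.7 kN.
Allowable strength R_n/Ω = 392.7 / 2 = 196 kN.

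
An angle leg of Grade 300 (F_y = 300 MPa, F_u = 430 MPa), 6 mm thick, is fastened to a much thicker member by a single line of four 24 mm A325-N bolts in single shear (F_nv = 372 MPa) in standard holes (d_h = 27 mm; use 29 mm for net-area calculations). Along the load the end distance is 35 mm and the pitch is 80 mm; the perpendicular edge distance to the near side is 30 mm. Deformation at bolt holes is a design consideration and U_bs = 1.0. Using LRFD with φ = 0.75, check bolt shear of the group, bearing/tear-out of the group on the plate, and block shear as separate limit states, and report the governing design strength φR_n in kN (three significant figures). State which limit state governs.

Bolt shear: A_b = π·24²/4 = 452.4 mm²; R_n = 372 × 452.4 × 4 × 1 / 1000 = 673.2 kN → 0.75 × 673.2 = 505 kN.
Bearing: edge l_c = 21.5, r_n = 66.56 kN; interior l_c = 53, r_n = 148.6 kN; R_n = 66.56 + 3·148.6 = 512.4 kN → 384 kN.
Block shear: A_gv = 1650, A_nv = 1041, A_nt = 93 mm²; R_n = min(0.6F_uA_nv, 0.6F_yA_gv) + U_bs·F_u·A_nt = 308.6 kN → 231 kN.
Block shear governs: 231 kN.

231 kN (block shear governs)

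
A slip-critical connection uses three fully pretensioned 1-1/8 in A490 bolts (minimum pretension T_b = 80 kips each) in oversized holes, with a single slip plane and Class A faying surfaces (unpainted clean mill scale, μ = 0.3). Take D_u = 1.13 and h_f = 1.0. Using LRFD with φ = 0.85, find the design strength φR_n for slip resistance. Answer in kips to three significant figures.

R_n = μ · D_u · h_f · T_b · n_s · n_b = 0.3 × 1.13 × 1.0 × 80 × 1 × 3 = 81.36 kips.
Design strength φR_n = 0.85 × 81.36 = 69.2 kips.

69.2 kips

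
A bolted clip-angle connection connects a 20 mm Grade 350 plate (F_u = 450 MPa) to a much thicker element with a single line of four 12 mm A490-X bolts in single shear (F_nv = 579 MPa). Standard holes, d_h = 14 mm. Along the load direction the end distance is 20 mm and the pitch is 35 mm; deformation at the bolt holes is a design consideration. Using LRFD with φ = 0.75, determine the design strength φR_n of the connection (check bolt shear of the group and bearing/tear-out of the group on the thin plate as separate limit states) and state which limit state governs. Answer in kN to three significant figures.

Bolt shear: A_b = π·12²/4 = 113.1 mm²; R_n = 579 × 113.1 × 4 × 1 / 1000 = 261.9 kN → 0.75 × 261.9 = 196 kN.
Bearing (1.2 l_c t F_u ≤ 2.4 d t F_u): upper limit = 2.4·12·20·450 / 1000 = 259.2 kN.
  Edge l_c = 20 − 14/2 = 13 → r_n = 140.4 kN; interior l_c = 35 − 14 = 21 → r_n = 226.8 kN.
  R_n,bearing = 1·140.4 + 3·226.8 = 820.8 kN → 0.75 × 820.8 = 616 kN.
Bolt shear governs: 196 kN.

196 kN (bolt shear governs)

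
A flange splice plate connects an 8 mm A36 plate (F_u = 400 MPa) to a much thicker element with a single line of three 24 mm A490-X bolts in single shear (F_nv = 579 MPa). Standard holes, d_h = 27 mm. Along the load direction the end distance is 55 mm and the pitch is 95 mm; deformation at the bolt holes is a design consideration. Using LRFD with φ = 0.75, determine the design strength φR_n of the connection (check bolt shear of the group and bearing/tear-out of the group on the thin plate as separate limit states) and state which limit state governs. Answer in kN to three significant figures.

396 kN (bearing governs)

Bolt shear: A_b = π·24²/4 = 452.4 mm²; R_n = 579 × 452.4 × 3 × 1 / 1000 = 785.8 kN → 0.75 × 785.8 = 589 kN.
Bearing (1.2 l_c t F_u ≤ 2.4 d t F_u): upper limit = 2.4·24·8·400 / 1000 = 184.3 kN.
  Edge l_c = 55 − 27/2 = 41.5 → r_n = 159.4 kN; interior l_c = 95 − 27 = 68 → r_n = 184.3 kN.
  R_n,bearing = 1·159.4 + 2·184.3 = 528 kN → 0.75 × 528 = 396 kN.
Bearing governs: 396 kN.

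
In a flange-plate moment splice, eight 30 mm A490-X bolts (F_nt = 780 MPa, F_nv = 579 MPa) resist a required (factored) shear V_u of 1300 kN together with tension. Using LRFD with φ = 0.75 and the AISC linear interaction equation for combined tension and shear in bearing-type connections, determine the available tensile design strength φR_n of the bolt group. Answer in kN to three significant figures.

A_b = π·30²/4 = 706.9 mm²; f_rv = 1300 × 1000 / (8 × 706.9) = 229.9 MPa.
F'_nt = 1.3 F_nt − (F_nt / φF_nv) f_rv = 1.3·780 − (780/(0.75·579))·229.9 = 601.1 MPa, capped at F_nt → F'_nt = 601.1 MPa.
R_n = F'_nt · A_b · n = 601.1 × 706.9 × 8 / 1000 = 3399 kN.
Design strength φR_n = 0.75 × 3399 = 2550 kN.

2550 kN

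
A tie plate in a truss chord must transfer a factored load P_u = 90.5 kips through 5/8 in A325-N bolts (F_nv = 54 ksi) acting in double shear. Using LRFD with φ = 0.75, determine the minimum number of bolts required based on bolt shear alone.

A_b = π·0.625²/4 = 0.3068 in².
Per-bolt design strength φR_n = 0.75 × 54 × 0.3068 × 2 = 24.85 kips.
n ≥ 90.5 / 24.85 = 3.642 → use 4 bolts.

4 bolts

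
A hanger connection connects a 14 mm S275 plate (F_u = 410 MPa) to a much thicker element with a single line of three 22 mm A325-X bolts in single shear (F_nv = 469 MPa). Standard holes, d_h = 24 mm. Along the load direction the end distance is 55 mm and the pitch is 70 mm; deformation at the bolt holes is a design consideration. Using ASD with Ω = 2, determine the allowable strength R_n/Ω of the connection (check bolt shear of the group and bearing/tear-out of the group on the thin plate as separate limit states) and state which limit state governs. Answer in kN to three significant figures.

Bolt shear: A_b = π·22²/4 = 380.1 mm²; R_n = 469 × 380.1 × 3 × 1 / 1000 = 534.8 kN → 534.8 / 2 = 267 kN.
Bearing (1.2 l_c t F_u ≤ 2.4 d t F_u): upper limit = 2.4·22·14·410 / 1000 = 303.1 kN.
  Edge l_c = 55 − 24/2 = 43 → r_n = 296.2 kN; interior l_c = 70 − 24 = 46 → r_n = 303.1 kN.
  R_n,bearing = 1·296.2 + 2·303.1 = 902.3 kN → 902.3 / 2 = 451 kN.
Bolt shear governs: 267 kN.

267 kN (bolt shear governs)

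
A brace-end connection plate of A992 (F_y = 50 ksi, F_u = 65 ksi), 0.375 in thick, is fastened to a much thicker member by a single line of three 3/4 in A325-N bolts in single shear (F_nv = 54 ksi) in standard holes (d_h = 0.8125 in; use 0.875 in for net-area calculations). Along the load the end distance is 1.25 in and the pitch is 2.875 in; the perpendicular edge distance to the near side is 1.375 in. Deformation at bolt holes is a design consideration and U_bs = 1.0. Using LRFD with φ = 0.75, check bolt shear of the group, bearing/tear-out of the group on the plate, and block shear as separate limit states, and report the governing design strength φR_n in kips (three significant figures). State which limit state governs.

Bolt shear: A_b = π·0.75²/4 = 0.4418 in²; R_n = 54 × 0.4418 × 3 × 1 = 71.57 kips → 0.75 × 71.57 = 53.7 kips.
Bearing: edge l_c = 0.8438, r_n = 24.68 kips; interior l_c = 2.062, r_n = 43.87 kips; R_n = 24.68 + 2·43.87 = 112.4 kips → 84.3 kips.
Block shear: A_gv = 2.625, A_nv = 1.805, A_nt = 0.3516 in²; R_n = min(0.6F_uA_nv, 0.6F_yA_gv) + U_bs·F_u·A_nt = 93.23 kips → 69.9 kips.
Bolt shear governs: 53.7 kips.

53.7 kips (bolt shear governs)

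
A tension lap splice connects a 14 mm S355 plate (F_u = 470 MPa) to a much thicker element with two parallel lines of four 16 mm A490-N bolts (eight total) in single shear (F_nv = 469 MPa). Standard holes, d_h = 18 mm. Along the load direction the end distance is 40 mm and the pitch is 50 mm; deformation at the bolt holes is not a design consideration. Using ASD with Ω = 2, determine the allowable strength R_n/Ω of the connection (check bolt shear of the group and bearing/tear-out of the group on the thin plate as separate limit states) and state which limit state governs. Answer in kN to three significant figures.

377 kN (bolt shear governs)

Bolt shear: A_b = π·16²/4 = 201.1 mm²; R_n = 469 × 201.1 × 8 × 1 / 1000 = 754.4 kN → 754.4 / 2 = 377 kN.
Bearing (1.5 l_c t F_u ≤ 3.0 d t F_u): upper limit = 3.0·16·14·470 / 1000 = 315.8 kN.
  Edge l_c = 40 − 18/2 = 31 → r_n = 306 kN; interior l_c = 50 − 18 = 32 → r_n = 315.8 kN.
  R_n,bearing = 2·306 + 6·315.8 = 2507 kN → 2507 / 2 = 1250 kN.
Bolt shear governs: 377 kN.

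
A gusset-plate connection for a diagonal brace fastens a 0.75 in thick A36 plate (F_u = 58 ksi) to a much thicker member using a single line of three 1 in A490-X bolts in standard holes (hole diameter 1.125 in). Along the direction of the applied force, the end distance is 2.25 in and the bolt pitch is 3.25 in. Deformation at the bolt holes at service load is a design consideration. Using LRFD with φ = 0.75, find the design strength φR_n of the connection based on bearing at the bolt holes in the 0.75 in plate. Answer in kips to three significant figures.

223 kips

Per bolt r_n = 1.2 l_c t F_u ≤ 2.4 d t F_u; upper limit = 2.4 × 1 × 0.75 × 58 = 104.4 kips.
Edge bolt: l_c = 2.25 − 1.125/2 = 1.688 in → 1.2 × 1.688 × 0.75 × 58 = 88.09 → r_n = 88.09 kips.
Interior bolts: l_c = 3.25 − 1.125 = 2.125 in → 1.2 × 2.125 × 0.75 × 58 = 110.9 → r_n = 104.4 kips.
R_n = 1 × 88.09 + 2 × 104.4 = 296.9 kips.
Design strength φR_n = 0.75 × 296.9 = 223 kips.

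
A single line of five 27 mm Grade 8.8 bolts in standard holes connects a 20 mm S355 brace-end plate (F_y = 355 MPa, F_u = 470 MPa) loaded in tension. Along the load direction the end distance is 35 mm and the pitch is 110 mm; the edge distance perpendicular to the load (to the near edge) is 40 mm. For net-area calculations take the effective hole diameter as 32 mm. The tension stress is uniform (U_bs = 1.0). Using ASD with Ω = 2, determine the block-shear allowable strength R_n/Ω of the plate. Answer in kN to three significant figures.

Shear plane L_v = 35 + 4·110 = 475 mm; A_gv = 475 × 20 = 9500 mm².
A_nv = (475 − 4.5·32) × 20 = 6620 mm².
A_nt = (40 − 0.5·32) × 20 = 480 mm².
0.6 F_u A_nv = 1867 kN; 0.6 F_y A_gv = 2024 kN → shear rupture governs the shear term.
R_n = 1867 + 1.0 × 470 × 480 / 1000 = 2092 kN.
Allowable strength R_n/Ω = 2092 / 2 = 1050 kN.

1050 kN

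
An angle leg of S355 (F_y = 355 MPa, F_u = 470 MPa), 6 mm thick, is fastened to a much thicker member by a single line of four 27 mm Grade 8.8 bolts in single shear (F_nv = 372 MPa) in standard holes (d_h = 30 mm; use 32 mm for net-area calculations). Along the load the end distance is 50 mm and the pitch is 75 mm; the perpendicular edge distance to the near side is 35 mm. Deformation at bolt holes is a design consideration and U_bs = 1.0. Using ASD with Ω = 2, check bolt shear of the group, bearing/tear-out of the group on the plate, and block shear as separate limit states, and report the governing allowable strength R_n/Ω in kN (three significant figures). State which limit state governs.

165 kN (block shear governs)

Bolt shear: A_b = π·27²/4 = 572.6 mm²; R_n = 372 × 572.6 × 4 × 1 / 1000 = 852 kN → 852 / 2 = 426 kN.
Bearing: edge l_c = 35, r_n = 118.4 kN; interior l_c = 45, r_n = 152.3 kN; R_n = 118.4 + 3·152.3 = 575.3 kN → 288 kN.
Block shear: A_gv = 1650, A_nv = 978, A_nt = 114 mm²; R_n = min(0.6F_uA_nv, 0.6F_yA_gv) + U_bs·F_u·A_nt = 329.4 kN → 165 kN.
Block shear governs: 165 kN.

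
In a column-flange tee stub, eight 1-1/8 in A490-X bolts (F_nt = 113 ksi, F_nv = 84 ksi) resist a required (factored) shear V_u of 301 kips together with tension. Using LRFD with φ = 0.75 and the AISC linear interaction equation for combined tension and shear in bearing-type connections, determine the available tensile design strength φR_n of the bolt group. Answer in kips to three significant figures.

471 kips

A_b = π·1.125²/4 = 0.994 in²; f_rv = 301 / (8 × 0.994) = 37.85 ksi.
F'_nt = 1.3 F_nt − (F_nt / φF_nv) f_rv = 1.3·113 − (113/(0.75·84))·37.85 = 79.01 ksi, capped at F_nt → F'_nt = 79.01 ksi.
R_n = F'_nt · A_b · n = 79.01 × 0.994 × 8 = 628.3 kips.
Design strength φR_n = 0.75 × 628.3 = 471 kips.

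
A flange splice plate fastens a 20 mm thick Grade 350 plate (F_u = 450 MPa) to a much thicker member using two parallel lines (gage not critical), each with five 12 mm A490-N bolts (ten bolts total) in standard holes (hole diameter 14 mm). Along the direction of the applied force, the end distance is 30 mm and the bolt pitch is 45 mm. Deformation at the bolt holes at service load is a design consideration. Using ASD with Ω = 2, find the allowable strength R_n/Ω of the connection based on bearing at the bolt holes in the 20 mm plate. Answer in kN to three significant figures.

1290 kN

Per bolt r_n = 1.2 l_c t F_u ≤ 2.4 d t F_u; upper limit = 2.4 × 12 × 20 × 450 / 1000 = 259.2 kN.
Edge bolt: l_c = 30 − 14/2 = 23 mm → 1.2 × 23 × 20 × 450 / 1000 = 248.4 → r_n = 248.4 kN.
Interior bolts: l_c = 45 − 14 = 31 mm → 1.2 × 31 × 20 × 450 / 1000 = 334.8 → r_n = 259.2 kN.
R_n = 2 × 248.4 + 8 × 259.2 = 2570 kN.
Allowable strength R_n/Ω = 2570 / 2 = 1290 kN.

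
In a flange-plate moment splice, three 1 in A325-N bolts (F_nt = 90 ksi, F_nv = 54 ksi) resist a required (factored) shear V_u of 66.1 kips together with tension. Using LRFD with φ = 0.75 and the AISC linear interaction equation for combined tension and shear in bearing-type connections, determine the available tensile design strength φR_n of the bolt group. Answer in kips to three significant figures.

A_b = π·1²/4 = 0.7854 in²; f_rv = 66.1 / (3 × 0.7854) = 28.05 ksi.
F'_nt = 1.3 F_nt − (F_nt / φF_nv) f_rv = 1.3·90 − (90/(0.75·54))·28.05 = 54.66 ksi, capped at F_nt → F'_nt = 54.66 ksi.
R_n = F'_nt · A_b · n = 54.66 × 0.7854 × 3 = 128.8 kips.
Design strength φR_n = 0.75 × 128.8 = 96.6 kips.

96.6 kips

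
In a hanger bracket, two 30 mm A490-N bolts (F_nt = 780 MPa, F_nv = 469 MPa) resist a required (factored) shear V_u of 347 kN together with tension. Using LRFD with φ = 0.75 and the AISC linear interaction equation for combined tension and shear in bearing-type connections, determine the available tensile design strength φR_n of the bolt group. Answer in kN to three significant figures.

498 kN

A_b = π·30²/4 = 706.9 mm²; f_rv = 347 × 1000 / (2 × 706.9) = 245.5 MPa.
F'_nt = 1.3 F_nt − (F_nt / φF_nv) f_rv = 1.3·780 − (780/(0.75·469))·245.5 = 469.7 MPa, capped at F_nt → F'_nt = 469.7 MPa.
R_n = F'_nt · A_b · n = 469.7 × 706.9 × 2 / 1000 = 664 kN.
Design strength φR_n = 0.75 × 664 = 498 kN.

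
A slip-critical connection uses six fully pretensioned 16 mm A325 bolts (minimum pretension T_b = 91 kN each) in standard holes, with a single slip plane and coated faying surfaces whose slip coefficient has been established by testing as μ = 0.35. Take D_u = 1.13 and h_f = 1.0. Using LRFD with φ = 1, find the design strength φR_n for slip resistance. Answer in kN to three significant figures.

R_n = μ · D_u · h_f · T_b · n_s · n_b = 0.35 × 1.13 × 1.0 × 91 × 1 × 6 = 215.9 kN.
Design strength φR_n = 1 × 215.9 = 216 kN.

216 kN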